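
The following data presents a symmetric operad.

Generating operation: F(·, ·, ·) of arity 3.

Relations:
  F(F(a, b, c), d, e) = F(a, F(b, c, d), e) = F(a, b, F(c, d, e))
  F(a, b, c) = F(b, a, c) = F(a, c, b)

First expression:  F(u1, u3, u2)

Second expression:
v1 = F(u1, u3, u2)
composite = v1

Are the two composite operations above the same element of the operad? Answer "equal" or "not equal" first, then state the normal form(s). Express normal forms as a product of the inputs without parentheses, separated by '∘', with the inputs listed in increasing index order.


The first composite normalizes to u1 ∘ u2 ∘ u3
The second composite normalizes to u1 ∘ u2 ∘ u3
Identical normal forms: equal.

equal — both sides give u1 ∘ u2 ∘ u3


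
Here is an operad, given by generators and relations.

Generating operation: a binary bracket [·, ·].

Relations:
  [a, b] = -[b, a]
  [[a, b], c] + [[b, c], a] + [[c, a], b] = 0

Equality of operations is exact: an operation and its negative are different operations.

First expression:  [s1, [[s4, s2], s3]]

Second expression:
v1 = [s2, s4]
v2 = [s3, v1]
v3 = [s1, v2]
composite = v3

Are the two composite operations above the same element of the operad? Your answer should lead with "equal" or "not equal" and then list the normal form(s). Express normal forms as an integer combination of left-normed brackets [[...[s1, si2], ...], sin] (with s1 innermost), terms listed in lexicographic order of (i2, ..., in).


equal — both sides give -[[[s1, s2], s4], s3] + [[[s1, s3], s2], s4] - [[[s1, s3], s4], s2] + [[[s1, s4], s2], s3]


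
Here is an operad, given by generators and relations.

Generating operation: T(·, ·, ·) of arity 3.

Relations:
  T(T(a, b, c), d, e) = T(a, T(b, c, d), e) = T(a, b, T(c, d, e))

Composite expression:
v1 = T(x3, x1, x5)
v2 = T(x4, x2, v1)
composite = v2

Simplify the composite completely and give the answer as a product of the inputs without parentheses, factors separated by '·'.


x4 · x2 · x3 · x1 · x5

Key point: T is associative — brackets drop, the x-order remains.
T(x3, x1, x5) spells out as x3 · x1 · x5
T(x4, x2, T(x3, x1, x5)) spells out as x4 · x2 · x3 · x1 · x5


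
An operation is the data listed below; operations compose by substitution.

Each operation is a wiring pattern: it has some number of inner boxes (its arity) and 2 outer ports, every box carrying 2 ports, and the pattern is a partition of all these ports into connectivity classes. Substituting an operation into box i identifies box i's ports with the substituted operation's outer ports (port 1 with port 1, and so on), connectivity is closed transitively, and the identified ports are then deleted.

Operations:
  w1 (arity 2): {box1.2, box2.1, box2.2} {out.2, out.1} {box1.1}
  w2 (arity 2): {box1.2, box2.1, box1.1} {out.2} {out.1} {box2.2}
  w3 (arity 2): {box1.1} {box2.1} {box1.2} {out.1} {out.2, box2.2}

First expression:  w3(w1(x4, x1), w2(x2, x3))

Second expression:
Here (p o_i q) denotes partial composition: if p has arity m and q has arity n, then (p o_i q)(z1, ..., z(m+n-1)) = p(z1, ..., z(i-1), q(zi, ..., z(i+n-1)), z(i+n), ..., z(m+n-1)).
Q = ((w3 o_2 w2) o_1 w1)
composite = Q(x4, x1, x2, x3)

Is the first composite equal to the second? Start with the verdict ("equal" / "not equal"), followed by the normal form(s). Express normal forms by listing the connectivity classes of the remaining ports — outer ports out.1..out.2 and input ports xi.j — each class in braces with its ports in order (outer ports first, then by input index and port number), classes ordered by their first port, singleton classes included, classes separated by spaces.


equal; both compose to {out.1} {out.2} {x1.1, x1.2, x4.2} {x2.1, x2.2, x3.1} {x3.2} {x4.1}

The first composite normalizes to {out.1} {out.2} {x1.1, x1.2, x4.2} {x2.1, x2.2, x3.1} {x3.2} {x4.1}
The second composite normalizes to {out.1} {out.2} {x1.1, x1.2, x4.2} {x2.1, x2.2, x3.1} {x3.2} {x4.1}
Identical normal forms: equal.


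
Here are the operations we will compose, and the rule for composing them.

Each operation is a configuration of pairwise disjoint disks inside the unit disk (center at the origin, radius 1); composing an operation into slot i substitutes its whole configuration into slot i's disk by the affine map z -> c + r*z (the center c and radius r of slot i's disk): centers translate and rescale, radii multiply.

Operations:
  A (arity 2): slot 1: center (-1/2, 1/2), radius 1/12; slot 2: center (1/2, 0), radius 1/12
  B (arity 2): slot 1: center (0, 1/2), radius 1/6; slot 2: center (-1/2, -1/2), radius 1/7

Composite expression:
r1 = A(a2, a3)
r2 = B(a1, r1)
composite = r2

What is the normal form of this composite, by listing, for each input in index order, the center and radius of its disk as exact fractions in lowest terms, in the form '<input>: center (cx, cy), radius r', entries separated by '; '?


Follow each a-input down from B: c' goes to c + r*c', radius to r*r'.
for a1, the 1-step affine chain lands on center (0, 1/2), radius 1/6
for a2, the 2-step affine chain lands on center (-4/7, -3/7), radius 1/84
for a3, the 2-step affine chain lands on center (-3/7, -1/2), radius 1/84

a1: center (0, 1/2), radius 1/6; a2: center (-4/7, -3/7), radius 1/84; a3: center (-3/7, -1/2), radius 1/84


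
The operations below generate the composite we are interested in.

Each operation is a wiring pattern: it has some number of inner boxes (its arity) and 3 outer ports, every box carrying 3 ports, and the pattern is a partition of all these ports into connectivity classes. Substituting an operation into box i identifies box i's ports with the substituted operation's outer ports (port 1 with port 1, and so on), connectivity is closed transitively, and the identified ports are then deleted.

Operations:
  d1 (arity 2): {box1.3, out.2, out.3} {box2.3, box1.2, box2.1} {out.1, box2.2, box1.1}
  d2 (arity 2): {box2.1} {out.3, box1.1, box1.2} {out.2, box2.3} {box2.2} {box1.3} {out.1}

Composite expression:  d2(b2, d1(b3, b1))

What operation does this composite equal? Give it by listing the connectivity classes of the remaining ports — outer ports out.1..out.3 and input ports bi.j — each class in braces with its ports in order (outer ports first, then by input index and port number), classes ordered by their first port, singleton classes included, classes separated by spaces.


{out.1} {out.2, b3.3} {out.3, b2.1, b2.2} {b1.1, b1.3, b3.2} {b1.2, b3.1} {b2.3}

Two ports join when wires chain via d2-identified ports.
d1 over (b3, b1) gives {out.1, b1.2, b3.1} {out.2, out.3, b3.3} {b1.1, b1.3, b3.2}, out.j being that stage's outer ports
d2 over (b2, b3, b1) gives {out.1} {out.2, b3.3} {out.3, b2.1, b2.2} {b1.1, b1.3, b3.2} {b1.2, b3.1} {b2.3}, out.j being that stage's outer ports


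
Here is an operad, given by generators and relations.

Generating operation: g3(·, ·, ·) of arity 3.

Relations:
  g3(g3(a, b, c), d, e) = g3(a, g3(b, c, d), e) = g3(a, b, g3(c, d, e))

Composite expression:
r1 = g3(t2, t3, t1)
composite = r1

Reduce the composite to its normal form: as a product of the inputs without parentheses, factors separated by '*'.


t2 * t3 * t1

Associativity of g3 dissolves the nesting; only the t-input order survives.
g3(t2, t3, t1) spells out as t2 * t3 * t1


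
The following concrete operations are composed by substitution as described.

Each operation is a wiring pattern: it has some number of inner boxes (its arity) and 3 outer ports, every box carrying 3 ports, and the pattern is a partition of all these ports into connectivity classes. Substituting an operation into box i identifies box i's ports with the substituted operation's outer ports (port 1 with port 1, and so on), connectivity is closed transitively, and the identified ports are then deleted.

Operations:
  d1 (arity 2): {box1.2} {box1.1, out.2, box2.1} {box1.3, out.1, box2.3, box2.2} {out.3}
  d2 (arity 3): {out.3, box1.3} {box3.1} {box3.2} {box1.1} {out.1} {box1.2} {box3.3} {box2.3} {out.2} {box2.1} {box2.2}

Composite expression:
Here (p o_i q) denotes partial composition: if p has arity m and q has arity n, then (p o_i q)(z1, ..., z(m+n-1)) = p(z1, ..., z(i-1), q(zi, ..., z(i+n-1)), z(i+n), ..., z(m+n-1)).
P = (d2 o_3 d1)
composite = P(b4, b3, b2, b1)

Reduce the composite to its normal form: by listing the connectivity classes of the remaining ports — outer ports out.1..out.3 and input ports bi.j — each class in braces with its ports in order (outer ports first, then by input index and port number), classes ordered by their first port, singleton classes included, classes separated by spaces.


{out.1} {out.2} {out.3, b4.3} {b1.1, b2.1} {b1.2, b1.3, b2.3} {b2.2} {b3.1} {b3.2} {b3.3} {b4.1} {b4.2}

Treat the ports identified at d2 as solder joints: merge, then drop.
the subtree at d1 composes to {out.1, b1.2, b1.3, b2.3} {out.2, b1.1, b2.1} {out.3} {b2.2} on (b2, b1); out.j = own outer ports
the subtree at d2 composes to {out.1} {out.2} {out.3, b4.3} {b1.1, b2.1} {b1.2, b1.3, b2.3} {b2.2} {b3.1} {b3.2} {b3.3} {b4.1} {b4.2} on (b4, b3, b2, b1); out.j = own outer ports


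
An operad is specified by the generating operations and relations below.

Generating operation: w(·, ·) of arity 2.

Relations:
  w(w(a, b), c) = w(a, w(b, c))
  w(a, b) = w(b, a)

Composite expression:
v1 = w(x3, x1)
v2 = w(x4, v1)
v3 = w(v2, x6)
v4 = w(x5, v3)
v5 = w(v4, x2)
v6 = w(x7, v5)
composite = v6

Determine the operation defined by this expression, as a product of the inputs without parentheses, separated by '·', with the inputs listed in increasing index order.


x1 · x2 · x3 · x4 · x5 · x6 · x7

Any arrangement under w is one operation, so sort the x-inputs.
w(x3, x1) reduces to x3 · x1
w(x4, w(x3, x1)) reduces to x4 · x3 · x1
w(w(x4, w(x3, x1)), x6) reduces to x4 · x3 · x1 · x6
w(x5, w(w(x4, w(x3, x1)), x6)) reduces to x5 · x4 · x3 · x1 · x6
w(w(x5, w(w(x4, w(x3, x1)), x6)), x2) reduces to x5 · x4 · x3 · x1 · x6 · x2
w(x7, w(w(x5, w(w(x4, w(x3, x1)), x6)), x2)) reduces to x7 · x5 · x4 · x3 · x1 · x6 · x2
sorting the factors by input index: x1 · x2 · x3 · x4 · x5 · x6 · x7


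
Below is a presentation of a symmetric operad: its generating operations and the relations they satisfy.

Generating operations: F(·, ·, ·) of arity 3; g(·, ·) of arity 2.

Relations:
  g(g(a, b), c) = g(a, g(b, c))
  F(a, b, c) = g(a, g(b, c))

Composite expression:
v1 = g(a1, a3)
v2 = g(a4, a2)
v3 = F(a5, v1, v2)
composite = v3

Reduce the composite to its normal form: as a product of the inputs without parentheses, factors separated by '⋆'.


Every regrouping of F is equal, so read the a-inputs in written order.
g(a1, a3) unparenthesizes to a1 ⋆ a3
g(a4, a2) unparenthesizes to a4 ⋆ a2
F(a5, g(a1, a3), g(a4, a2)) unparenthesizes to a5 ⋆ a1 ⋆ a3 ⋆ a4 ⋆ a2

a5 ⋆ a1 ⋆ a3 ⋆ a4 ⋆ a2


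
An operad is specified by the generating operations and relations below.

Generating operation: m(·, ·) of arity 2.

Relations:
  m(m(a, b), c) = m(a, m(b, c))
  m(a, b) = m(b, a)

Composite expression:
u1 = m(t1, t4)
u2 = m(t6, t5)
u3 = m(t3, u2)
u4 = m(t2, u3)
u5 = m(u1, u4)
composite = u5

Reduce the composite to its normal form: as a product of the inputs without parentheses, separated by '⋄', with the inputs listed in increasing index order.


t1 ⋄ t2 ⋄ t3 ⋄ t4 ⋄ t5 ⋄ t6

Reordering under m is free, so list the t-inputs canonically.
m(t1, t4) spells out as t1 ⋄ t4
m(t6, t5) spells out as t6 ⋄ t5
m(t3, m(t6, t5)) spells out as t3 ⋄ t6 ⋄ t5
m(t2, m(t3, m(t6, t5))) spells out as t2 ⋄ t3 ⋄ t6 ⋄ t5
m(m(t1, t4), m(t2, m(t3, m(t6, t5)))) spells out as t1 ⋄ t4 ⋄ t2 ⋄ t3 ⋄ t6 ⋄ t5
the factors in increasing index order: t1 ⋄ t2 ⋄ t3 ⋄ t4 ⋄ t5 ⋄ t6


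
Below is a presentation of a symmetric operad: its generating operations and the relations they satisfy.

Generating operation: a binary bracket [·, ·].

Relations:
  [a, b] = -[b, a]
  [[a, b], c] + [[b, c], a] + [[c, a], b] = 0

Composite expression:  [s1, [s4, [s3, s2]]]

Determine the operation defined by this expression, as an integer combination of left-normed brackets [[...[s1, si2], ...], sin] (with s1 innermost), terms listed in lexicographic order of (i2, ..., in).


[[[s1, s2], s3], s4] - [[[s1, s3], s2], s4] - [[[s1, s4], s2], s3] + [[[s1, s4], s3], s2]

Skip Jacobi rewriting: expand, keep s1-initial words, read off terms.
Composite bracket: [s1, [s4, [s3, s2]]]
Expanding via [a, b] = ab - ba: 8 signed words (2^3 = 8).
Coefficients come from the s1-initial words:
  s1s2s3s4 (sign +1) contributes +[[[s1, s2], s3], s4]
  s1s3s2s4 (sign -1) contributes -[[[s1, s3], s2], s4]
  s1s4s2s3 (sign -1) contributes -[[[s1, s4], s2], s3]
  s1s4s3s2 (sign +1) contributes +[[[s1, s4], s3], s2]


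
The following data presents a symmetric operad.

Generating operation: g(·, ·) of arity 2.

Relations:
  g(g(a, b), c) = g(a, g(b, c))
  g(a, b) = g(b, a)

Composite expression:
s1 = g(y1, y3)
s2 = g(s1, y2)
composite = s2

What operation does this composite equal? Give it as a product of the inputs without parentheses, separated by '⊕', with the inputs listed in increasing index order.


y1 ⊕ y2 ⊕ y3

Key point: g commutes, so take the y-inputs in any fixed order.
g(y1, y3) linearizes to y1 ⊕ y3
g(g(y1, y3), y2) linearizes to y1 ⊕ y3 ⊕ y2
the factors in increasing index order: y1 ⊕ y2 ⊕ y3


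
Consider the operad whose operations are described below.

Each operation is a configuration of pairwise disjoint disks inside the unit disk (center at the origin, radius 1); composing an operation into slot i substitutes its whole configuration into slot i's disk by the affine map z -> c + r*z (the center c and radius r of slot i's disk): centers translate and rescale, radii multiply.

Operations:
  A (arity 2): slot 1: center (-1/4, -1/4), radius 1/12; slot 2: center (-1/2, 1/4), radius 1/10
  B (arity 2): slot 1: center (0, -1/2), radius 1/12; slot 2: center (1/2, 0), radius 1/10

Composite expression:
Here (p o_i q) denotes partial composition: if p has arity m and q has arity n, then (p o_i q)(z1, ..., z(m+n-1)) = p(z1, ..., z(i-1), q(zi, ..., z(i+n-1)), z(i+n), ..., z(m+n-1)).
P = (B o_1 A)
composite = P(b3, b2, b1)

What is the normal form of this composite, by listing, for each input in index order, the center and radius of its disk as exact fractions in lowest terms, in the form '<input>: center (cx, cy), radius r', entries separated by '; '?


Nesting under B composes maps z -> c + r*z down each b-path.
input b3: composing its 2 substitution steps yields center (-1/48, -25/48), radius 1/144
input b2: composing its 2 substitution steps yields center (-1/24, -23/48), radius 1/120
input b1: composing its 1 substitution step yields center (1/2, 0), radius 1/10

b1: center (1/2, 0), radius 1/10; b2: center (-1/24, -23/48), radius 1/120; b3: center (-1/48, -25/48), radius 1/144


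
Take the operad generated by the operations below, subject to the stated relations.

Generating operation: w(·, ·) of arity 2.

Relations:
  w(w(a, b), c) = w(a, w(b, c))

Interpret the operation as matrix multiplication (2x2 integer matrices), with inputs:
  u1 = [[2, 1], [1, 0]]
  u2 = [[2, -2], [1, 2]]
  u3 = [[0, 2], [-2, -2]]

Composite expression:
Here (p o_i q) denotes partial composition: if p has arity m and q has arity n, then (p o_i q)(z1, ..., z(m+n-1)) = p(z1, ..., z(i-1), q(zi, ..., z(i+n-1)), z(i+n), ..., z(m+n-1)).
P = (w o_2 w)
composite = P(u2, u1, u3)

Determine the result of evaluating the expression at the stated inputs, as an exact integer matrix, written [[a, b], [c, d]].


[[-4, 0], [-2, 6]]


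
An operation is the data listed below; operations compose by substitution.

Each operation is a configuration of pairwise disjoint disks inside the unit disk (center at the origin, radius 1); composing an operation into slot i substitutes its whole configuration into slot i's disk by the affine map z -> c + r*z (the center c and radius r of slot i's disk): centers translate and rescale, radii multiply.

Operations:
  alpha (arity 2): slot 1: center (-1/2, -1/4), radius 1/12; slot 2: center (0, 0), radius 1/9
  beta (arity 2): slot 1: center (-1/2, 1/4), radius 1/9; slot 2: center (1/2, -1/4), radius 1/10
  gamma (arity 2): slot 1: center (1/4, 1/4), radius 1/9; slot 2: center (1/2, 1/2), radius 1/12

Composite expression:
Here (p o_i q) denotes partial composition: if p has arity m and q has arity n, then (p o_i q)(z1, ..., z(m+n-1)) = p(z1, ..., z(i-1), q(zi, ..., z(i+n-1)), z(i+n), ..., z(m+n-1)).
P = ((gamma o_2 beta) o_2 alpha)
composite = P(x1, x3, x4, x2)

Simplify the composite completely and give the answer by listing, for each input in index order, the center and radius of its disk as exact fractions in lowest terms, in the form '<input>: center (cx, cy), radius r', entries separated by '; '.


x1: center (1/4, 1/4), radius 1/9; x2: center (13/24, 23/48), radius 1/120; x3: center (49/108, 14/27), radius 1/1296; x4: center (11/24, 25/48), radius 1/972

Below gamma, radii multiply path by path; the x-disk centers shift.
x1: after 1 affine step, its disk has center (1/4, 1/4), radius 1/9
x3: after 3 affine steps, its disk has center (49/108, 14/27), radius 1/1296
x4: after 3 affine steps, its disk has center (11/24, 25/48), radius 1/972
x2: after 2 affine steps, its disk has center (13/24, 23/48), radius 1/120


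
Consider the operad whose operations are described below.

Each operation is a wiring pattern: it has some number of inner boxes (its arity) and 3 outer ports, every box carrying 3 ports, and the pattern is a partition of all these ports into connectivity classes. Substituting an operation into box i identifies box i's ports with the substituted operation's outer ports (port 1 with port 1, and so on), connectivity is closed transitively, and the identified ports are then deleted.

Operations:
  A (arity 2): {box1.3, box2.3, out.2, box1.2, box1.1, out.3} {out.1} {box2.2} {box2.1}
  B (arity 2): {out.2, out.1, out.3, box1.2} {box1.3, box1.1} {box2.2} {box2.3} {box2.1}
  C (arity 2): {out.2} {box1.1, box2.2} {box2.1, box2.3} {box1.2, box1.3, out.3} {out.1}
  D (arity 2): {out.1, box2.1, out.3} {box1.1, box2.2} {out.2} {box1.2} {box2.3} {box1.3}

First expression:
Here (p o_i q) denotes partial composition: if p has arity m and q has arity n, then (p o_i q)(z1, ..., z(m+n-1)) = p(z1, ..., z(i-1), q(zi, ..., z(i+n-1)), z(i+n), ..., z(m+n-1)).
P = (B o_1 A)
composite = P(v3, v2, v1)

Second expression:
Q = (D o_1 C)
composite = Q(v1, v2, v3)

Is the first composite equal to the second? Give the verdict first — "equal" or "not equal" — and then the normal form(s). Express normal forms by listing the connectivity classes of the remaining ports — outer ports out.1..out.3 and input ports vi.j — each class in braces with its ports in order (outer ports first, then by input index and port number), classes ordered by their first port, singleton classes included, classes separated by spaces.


not equal; first: {out.1, out.2, out.3, v2.3, v3.1, v3.2, v3.3} {v1.1} {v1.2} {v1.3} {v2.1} {v2.2}; second: {out.1, out.3, v3.1} {out.2} {v1.1, v2.2} {v1.2, v1.3} {v2.1, v2.3} {v3.2} {v3.3}

Normal form of the first expression: {out.1, out.2, out.3, v2.3, v3.1, v3.2, v3.3} {v1.1} {v1.2} {v1.3} {v2.1} {v2.2}
Normal form of the second expression: {out.1, out.3, v3.1} {out.2} {v1.1, v2.2} {v1.2, v1.3} {v2.1, v2.3} {v3.2} {v3.3}
Distinct normal forms: not equal.


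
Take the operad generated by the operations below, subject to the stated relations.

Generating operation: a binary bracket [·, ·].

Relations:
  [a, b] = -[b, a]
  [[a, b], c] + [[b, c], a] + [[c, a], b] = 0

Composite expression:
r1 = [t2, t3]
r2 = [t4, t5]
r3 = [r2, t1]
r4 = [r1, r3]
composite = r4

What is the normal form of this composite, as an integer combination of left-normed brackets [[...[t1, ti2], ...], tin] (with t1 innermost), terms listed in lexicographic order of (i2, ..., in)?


In the tensor algebra, words opening t1 carry the t1-anchored form.
Composite bracket: [[t2, t3], [[t4, t5], t1]]
Each bracket splits as ab - ba, giving 16 signed words (2^4 = 16).
Only words starting with t1 matter:
  from t1t4t5t2t3, sign +1: term +[[[[t1, t4], t5], t2], t3]
  from t1t4t5t3t2, sign -1: term -[[[[t1, t4], t5], t3], t2]
  from t1t5t4t2t3, sign -1: term -[[[[t1, t5], t4], t2], t3]
  from t1t5t4t3t2, sign +1: term +[[[[t1, t5], t4], t3], t2]

[[[[t1, t4], t5], t2], t3] - [[[[t1, t4], t5], t3], t2] - [[[[t1, t5], t4], t2], t3] + [[[[t1, t5], t4], t3], t2]


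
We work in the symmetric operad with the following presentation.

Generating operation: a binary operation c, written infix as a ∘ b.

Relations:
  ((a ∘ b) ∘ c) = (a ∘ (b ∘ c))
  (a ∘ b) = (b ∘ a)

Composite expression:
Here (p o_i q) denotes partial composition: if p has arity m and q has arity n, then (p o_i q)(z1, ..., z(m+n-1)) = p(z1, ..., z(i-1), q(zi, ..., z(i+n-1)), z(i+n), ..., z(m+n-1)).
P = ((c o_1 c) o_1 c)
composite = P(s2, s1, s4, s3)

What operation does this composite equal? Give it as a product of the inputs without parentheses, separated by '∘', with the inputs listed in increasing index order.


s1 ∘ s2 ∘ s3 ∘ s4


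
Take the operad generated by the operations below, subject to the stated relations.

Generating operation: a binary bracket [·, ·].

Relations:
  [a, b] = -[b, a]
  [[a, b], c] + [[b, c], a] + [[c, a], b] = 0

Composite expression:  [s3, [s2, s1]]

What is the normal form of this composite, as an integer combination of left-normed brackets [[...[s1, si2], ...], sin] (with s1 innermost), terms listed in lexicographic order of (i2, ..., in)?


[[s1, s2], s3]

Skip Jacobi rewriting: expand, keep s1-initial words, read off terms.
Composite bracket: [s3, [s2, s1]]
Applying ab - ba throughout gives 4 signed words (2^2 = 4).
Collect the words opening with s1:
  s1s2s3 appears with sign +1, giving the term +[[s1, s2], s3]


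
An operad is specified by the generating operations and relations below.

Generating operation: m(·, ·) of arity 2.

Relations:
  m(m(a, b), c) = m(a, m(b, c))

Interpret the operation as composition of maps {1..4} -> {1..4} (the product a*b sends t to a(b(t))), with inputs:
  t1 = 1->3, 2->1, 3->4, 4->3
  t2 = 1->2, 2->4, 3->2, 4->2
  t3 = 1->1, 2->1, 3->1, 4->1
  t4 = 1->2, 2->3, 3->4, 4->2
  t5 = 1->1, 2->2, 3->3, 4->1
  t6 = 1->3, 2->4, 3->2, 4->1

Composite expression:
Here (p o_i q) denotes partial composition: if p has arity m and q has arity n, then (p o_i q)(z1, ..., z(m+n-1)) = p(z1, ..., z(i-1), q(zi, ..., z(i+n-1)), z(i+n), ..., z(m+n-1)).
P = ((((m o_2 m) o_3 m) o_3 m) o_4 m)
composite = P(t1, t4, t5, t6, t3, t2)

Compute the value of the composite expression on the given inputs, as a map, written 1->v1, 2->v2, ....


m(t6, t3) = 1->3, 2->3, 3->3, 4->3
m(t5, m(t6, t3)) = 1->3, 2->3, 3->3, 4->3
m(m(t5, m(t6, t3)), t2) = 1->3, 2->3, 3->3, 4->3
m(t4, m(m(t5, m(t6, t3)), t2)) = 1->4, 2->4, 3->4, 4->4
m(t1, m(t4, m(m(t5, m(t6, t3)), t2))) = 1->3, 2->3, 3->3, 4->3

1->3, 2->3, 3->3, 4->3


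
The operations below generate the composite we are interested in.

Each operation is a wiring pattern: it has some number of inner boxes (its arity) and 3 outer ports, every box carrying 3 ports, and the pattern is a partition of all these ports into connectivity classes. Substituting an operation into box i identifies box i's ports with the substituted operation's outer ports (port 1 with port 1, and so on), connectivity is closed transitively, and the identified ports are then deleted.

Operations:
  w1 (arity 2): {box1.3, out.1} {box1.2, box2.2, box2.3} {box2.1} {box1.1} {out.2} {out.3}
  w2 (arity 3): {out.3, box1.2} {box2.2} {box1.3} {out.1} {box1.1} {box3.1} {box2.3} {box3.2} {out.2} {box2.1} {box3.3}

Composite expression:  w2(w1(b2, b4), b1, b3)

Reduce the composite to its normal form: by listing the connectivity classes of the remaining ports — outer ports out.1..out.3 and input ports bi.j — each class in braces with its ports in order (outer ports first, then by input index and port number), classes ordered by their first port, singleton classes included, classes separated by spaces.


{out.1} {out.2} {out.3} {b1.1} {b1.2} {b1.3} {b2.1} {b2.2, b4.2, b4.3} {b2.3} {b3.1} {b3.2} {b3.3} {b4.1}

Treat the ports identified at w2 as solder joints: merge, then drop.
after w1, the pattern on (b2, b4) reads {out.1, b2.3} {out.2} {out.3} {b2.1} {b2.2, b4.2, b4.3} {b4.1} (out.j = its outer ports)
after w2, the pattern on (b2, b4, b1, b3) reads {out.1} {out.2} {out.3} {b1.1} {b1.2} {b1.3} {b2.1} {b2.2, b4.2, b4.3} {b2.3} {b3.1} {b3.2} {b3.3} {b4.1} (out.j = its outer ports)


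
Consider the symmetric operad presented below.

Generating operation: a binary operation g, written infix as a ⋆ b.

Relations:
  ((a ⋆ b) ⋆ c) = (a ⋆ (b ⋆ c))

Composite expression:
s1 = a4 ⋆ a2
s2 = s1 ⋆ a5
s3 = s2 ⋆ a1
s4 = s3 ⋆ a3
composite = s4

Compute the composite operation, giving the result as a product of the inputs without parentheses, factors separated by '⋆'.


a4 ⋆ a2 ⋆ a5 ⋆ a1 ⋆ a3

All parenthesizations of g agree; list the a-inputs left to right.
(a4 ⋆ a2) linearizes to a4 ⋆ a2
((a4 ⋆ a2) ⋆ a5) linearizes to a4 ⋆ a2 ⋆ a5
(((a4 ⋆ a2) ⋆ a5) ⋆ a1) linearizes to a4 ⋆ a2 ⋆ a5 ⋆ a1
((((a4 ⋆ a2) ⋆ a5) ⋆ a1) ⋆ a3) linearizes to a4 ⋆ a2 ⋆ a5 ⋆ a1 ⋆ a3


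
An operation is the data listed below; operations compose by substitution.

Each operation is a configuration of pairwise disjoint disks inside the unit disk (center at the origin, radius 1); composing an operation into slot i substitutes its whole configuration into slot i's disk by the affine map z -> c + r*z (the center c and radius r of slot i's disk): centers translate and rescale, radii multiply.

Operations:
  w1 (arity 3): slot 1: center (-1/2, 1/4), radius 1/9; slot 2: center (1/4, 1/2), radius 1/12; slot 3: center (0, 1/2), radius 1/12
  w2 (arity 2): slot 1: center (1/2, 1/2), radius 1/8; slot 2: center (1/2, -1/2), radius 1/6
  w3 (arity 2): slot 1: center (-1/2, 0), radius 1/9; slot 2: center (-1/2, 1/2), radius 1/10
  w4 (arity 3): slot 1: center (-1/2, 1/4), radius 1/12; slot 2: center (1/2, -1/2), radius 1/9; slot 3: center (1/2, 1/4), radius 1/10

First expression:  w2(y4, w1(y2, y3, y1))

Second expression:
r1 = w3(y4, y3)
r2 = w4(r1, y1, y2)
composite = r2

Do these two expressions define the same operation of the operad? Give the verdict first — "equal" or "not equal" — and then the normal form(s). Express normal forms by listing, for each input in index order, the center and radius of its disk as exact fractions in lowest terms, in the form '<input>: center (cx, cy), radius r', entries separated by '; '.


not equal; the first gives y1: center (1/2, -5/12), radius 1/72; y2: center (5/12, -11/24), radius 1/54; y3: center (13/24, -5/12), radius 1/72; y4: center (1/2, 1/2), radius 1/8 and the second y1: center (1/2, -1/2), radius 1/9; y2: center (1/2, 1/4), radius 1/10; y3: center (-13/24, 7/24), radius 1/120; y4: center (-13/24, 1/4), radius 1/108

The first expression, normalized: y1: center (1/2, -5/12), radius 1/72; y2: center (5/12, -11/24), radius 1/54; y3: center (13/24, -5/12), radius 1/72; y4: center (1/2, 1/2), radius 1/8
The second expression, normalized: y1: center (1/2, -1/2), radius 1/9; y2: center (1/2, 1/4), radius 1/10; y3: center (-13/24, 7/24), radius 1/120; y4: center (-13/24, 1/4), radius 1/108
The forms do not match — not equal.


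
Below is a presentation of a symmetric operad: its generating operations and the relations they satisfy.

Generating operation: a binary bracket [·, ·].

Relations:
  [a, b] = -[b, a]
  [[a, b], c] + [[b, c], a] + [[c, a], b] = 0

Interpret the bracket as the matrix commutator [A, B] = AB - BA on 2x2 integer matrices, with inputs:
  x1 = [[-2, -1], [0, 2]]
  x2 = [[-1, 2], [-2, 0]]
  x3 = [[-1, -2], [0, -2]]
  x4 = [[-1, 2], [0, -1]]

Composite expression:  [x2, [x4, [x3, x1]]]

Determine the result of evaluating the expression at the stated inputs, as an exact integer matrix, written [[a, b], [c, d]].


[[0, 0], [0, 0]]

[x3, x1] = [[0, -9], [0, 0]]
[x4, [x3, x1]] = [[0, 0], [0, 0]]
[x2, [x4, [x3, x1]]] = [[0, 0], [0, 0]]


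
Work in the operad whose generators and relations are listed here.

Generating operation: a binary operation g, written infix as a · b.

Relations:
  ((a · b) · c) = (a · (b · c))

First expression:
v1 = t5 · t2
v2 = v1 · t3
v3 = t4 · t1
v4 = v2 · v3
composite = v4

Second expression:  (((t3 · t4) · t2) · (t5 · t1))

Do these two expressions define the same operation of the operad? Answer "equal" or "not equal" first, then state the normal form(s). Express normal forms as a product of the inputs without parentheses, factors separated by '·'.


Reducing the first expression gives t5 · t2 · t3 · t4 · t1
Reducing the second expression gives t3 · t4 · t2 · t5 · t1
No match — not equal.

not equal — first t5 · t2 · t3 · t4 · t1, second t3 · t4 · t2 · t5 · t1


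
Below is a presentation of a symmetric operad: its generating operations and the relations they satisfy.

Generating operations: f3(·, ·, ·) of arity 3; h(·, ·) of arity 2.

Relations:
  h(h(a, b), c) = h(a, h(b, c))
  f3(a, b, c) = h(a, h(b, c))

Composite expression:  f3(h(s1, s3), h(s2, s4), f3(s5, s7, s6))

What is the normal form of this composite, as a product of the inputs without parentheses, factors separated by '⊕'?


s1 ⊕ s3 ⊕ s2 ⊕ s4 ⊕ s5 ⊕ s7 ⊕ s6

Every regrouping of f3 is equal, so read the s-inputs in written order.
h(s1, s3) flattens to s1 ⊕ s3
h(s2, s4) flattens to s2 ⊕ s4
f3(s5, s7, s6) flattens to s5 ⊕ s7 ⊕ s6
f3(h(s1, s3), h(s2, s4), f3(s5, s7, s6)) flattens to s1 ⊕ s3 ⊕ s2 ⊕ s4 ⊕ s5 ⊕ s7 ⊕ s6


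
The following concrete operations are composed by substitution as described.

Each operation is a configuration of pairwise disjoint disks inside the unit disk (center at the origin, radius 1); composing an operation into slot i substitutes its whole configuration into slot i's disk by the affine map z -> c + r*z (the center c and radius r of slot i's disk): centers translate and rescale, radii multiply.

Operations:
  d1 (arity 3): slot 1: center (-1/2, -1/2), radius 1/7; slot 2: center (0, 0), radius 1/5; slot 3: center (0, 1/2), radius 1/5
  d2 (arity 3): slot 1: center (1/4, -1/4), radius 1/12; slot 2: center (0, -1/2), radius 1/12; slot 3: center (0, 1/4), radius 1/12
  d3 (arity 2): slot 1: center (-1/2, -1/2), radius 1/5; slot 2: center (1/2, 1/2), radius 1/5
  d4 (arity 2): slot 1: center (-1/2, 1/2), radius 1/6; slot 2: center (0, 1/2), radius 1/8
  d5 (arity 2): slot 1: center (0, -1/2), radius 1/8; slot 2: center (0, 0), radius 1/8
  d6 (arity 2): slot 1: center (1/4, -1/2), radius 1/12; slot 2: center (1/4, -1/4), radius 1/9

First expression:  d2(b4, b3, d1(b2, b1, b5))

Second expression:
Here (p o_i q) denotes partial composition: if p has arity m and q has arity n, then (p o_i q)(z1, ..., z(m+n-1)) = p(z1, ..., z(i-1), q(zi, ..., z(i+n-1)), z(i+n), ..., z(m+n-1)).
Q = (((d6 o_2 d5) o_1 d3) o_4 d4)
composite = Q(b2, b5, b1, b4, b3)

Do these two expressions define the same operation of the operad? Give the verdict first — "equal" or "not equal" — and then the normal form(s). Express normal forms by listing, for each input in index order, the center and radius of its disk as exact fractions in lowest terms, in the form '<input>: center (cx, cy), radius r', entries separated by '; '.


not equal: they reduce to b1: center (0, 1/4), radius 1/60; b2: center (-1/24, 5/24), radius 1/84; b3: center (0, -1/2), radius 1/12; b4: center (1/4, -1/4), radius 1/12; b5: center (0, 7/24), radius 1/60 and b1: center (1/4, -11/36), radius 1/72; b2: center (5/24, -13/24), radius 1/60; b3: center (1/4, -35/144), radius 1/576; b4: center (35/144, -35/144), radius 1/432; b5: center (7/24, -11/24), radius 1/60

Normal form of the first expression: b1: center (0, 1/4), radius 1/60; b2: center (-1/24, 5/24), radius 1/84; b3: center (0, -1/2), radius 1/12; b4: center (1/4, -1/4), radius 1/12; b5: center (0, 7/24), radius 1/60
Normal form of the second expression: b1: center (1/4, -11/36), radius 1/72; b2: center (5/24, -13/24), radius 1/60; b3: center (1/4, -35/144), radius 1/576; b4: center (35/144, -35/144), radius 1/432; b5: center (7/24, -11/24), radius 1/60
The normal forms differ: not equal.


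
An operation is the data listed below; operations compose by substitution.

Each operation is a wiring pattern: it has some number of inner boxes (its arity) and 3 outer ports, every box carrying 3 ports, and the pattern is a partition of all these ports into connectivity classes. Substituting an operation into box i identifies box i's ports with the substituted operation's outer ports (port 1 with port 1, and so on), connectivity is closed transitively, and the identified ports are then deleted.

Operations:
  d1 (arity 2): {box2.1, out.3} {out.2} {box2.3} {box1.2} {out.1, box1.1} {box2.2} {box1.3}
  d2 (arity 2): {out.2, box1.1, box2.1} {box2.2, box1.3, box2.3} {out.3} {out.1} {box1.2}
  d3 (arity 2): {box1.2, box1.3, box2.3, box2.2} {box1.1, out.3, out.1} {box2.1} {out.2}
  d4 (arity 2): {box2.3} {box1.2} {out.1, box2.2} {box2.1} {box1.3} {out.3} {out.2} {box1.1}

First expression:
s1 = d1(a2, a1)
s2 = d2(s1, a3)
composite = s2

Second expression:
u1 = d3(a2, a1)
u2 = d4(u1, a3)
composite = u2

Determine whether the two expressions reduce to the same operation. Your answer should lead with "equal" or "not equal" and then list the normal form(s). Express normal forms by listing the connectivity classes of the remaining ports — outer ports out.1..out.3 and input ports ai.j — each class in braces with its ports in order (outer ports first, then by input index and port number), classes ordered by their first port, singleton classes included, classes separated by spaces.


The first composite normalizes to {out.1} {out.2, a2.1, a3.1} {out.3} {a1.1, a3.2, a3.3} {a1.2} {a1.3} {a2.2} {a2.3}
The second composite normalizes to {out.1, a3.2} {out.2} {out.3} {a1.1} {a1.2, a1.3, a2.2, a2.3} {a2.1} {a3.1} {a3.3}
Distinct normal forms: not equal.

not equal: they reduce to {out.1} {out.2, a2.1, a3.1} {out.3} {a1.1, a3.2, a3.3} {a1.2} {a1.3} {a2.2} {a2.3} and {out.1, a3.2} {out.2} {out.3} {a1.1} {a1.2, a1.3, a2.2, a2.3} {a2.1} {a3.1} {a3.3}


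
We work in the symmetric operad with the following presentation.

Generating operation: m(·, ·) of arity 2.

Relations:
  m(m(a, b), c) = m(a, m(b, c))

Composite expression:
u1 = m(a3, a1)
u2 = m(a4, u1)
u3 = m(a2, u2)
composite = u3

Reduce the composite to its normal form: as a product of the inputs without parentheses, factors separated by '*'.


a2 * a4 * a3 * a1


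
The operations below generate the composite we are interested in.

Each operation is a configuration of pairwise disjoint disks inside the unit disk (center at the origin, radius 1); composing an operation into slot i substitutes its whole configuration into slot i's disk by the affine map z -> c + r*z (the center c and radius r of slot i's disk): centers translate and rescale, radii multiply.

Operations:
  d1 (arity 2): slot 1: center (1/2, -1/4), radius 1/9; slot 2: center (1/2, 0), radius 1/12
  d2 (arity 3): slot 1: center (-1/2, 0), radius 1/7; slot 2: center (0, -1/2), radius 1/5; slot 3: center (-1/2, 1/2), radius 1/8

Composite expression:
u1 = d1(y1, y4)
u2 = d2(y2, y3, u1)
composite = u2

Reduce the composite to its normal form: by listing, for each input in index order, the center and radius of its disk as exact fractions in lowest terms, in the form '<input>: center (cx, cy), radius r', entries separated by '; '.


y1: center (-7/16, 15/32), radius 1/72; y2: center (-1/2, 0), radius 1/7; y3: center (0, -1/2), radius 1/5; y4: center (-7/16, 1/2), radius 1/96

Affine substitution under d2: radii multiply and y-centers shift.
y2 passes through 1 substitution, ending at center (-1/2, 0), radius 1/7
y3 passes through 1 substitution, ending at center (0, -1/2), radius 1/5
y1 passes through 2 substitutions, ending at center (-7/16, 15/32), radius 1/72
y4 passes through 2 substitutions, ending at center (-7/16, 1/2), radius 1/96


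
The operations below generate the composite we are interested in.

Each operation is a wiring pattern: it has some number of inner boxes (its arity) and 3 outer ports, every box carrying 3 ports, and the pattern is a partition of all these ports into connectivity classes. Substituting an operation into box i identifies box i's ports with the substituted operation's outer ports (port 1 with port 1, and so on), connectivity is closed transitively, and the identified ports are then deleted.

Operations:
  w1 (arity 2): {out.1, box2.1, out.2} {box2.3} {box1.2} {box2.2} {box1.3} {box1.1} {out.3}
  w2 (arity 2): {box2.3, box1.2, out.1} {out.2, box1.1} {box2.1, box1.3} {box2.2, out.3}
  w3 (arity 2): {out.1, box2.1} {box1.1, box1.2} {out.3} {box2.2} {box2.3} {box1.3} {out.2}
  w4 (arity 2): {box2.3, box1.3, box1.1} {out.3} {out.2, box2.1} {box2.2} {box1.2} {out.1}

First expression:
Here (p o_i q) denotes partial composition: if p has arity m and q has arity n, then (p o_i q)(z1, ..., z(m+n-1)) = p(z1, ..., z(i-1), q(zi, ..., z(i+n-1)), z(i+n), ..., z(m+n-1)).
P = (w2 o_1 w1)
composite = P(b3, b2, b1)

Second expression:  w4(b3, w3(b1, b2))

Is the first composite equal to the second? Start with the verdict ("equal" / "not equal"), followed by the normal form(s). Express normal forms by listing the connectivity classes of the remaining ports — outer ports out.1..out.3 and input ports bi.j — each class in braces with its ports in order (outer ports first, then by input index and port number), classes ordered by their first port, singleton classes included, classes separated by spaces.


In normal form, the first expression is {out.1, out.2, b1.3, b2.1} {out.3, b1.2} {b1.1} {b2.2} {b2.3} {b3.1} {b3.2} {b3.3}
In normal form, the second expression is {out.1} {out.2, b2.1} {out.3} {b1.1, b1.2} {b1.3} {b2.2} {b2.3} {b3.1, b3.3} {b3.2}
The normal forms differ: not equal.

not equal — first {out.1, out.2, b1.3, b2.1} {out.3, b1.2} {b1.1} {b2.2} {b2.3} {b3.1} {b3.2} {b3.3}, second {out.1} {out.2, b2.1} {out.3} {b1.1, b1.2} {b1.3} {b2.2} {b2.3} {b3.1, b3.3} {b3.2}


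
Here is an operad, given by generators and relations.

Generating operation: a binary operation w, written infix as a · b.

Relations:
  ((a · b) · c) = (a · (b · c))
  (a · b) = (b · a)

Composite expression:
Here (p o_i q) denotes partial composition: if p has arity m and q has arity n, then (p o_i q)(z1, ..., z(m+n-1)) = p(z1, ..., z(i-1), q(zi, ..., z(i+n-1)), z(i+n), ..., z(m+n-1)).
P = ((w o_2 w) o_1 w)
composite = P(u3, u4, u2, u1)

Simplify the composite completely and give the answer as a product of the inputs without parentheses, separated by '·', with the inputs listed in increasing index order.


u1 · u2 · u3 · u4

Both nesting and order wash out for w; what remains is which u's occur.
(u3 · u4) spells out as u3 · u4
(u2 · u1) spells out as u2 · u1
((u3 · u4) · (u2 · u1)) spells out as u3 · u4 · u2 · u1
rearranged into index order: u1 · u2 · u3 · u4


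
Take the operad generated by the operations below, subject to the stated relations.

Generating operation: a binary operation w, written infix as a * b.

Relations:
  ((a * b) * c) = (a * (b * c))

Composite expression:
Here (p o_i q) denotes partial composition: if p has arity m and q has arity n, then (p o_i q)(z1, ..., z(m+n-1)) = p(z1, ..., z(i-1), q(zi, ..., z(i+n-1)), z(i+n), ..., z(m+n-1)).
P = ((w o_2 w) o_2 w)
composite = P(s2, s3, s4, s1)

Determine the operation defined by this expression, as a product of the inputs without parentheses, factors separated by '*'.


Key point: w is associative — brackets drop, the s-order remains.
(s3 * s4) spells out as s3 * s4
((s3 * s4) * s1) spells out as s3 * s4 * s1
(s2 * ((s3 * s4) * s1)) spells out as s2 * s3 * s4 * s1

s2 * s3 * s4 * s1


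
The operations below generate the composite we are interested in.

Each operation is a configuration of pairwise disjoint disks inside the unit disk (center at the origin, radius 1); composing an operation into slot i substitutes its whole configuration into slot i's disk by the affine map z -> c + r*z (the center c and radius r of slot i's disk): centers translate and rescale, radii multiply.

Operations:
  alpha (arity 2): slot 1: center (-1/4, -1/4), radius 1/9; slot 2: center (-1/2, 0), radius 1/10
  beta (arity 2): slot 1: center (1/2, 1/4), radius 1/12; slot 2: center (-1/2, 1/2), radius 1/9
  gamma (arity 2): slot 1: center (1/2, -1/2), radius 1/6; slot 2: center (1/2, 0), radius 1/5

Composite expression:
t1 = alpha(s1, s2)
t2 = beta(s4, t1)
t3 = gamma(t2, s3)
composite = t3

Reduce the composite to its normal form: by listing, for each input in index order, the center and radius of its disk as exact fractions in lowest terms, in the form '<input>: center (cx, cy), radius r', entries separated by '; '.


Nesting under gamma composes maps z -> c + r*z down each s-path.
input s4: composing its 2 substitution steps yields center (7/12, -11/24), radius 1/72
input s1: composing its 3 substitution steps yields center (89/216, -91/216), radius 1/486
input s2: composing its 3 substitution steps yields center (11/27, -5/12), radius 1/540
input s3: composing its 1 substitution step yields center (1/2, 0), radius 1/5

s1: center (89/216, -91/216), radius 1/486; s2: center (11/27, -5/12), radius 1/540; s3: center (1/2, 0), radius 1/5; s4: center (7/12, -11/24), radius 1/72
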